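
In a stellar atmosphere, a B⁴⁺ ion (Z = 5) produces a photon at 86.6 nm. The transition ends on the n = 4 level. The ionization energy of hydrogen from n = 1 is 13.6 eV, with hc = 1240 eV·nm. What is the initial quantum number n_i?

n_i = 7

The photon energy is ΔE = hc/λ = 1240 / 86.6 = 14.32 eV.
With Z = 5, ΔE = 340.0 × (1/n_f² − 1/n_i²), so 1/n_f² − 1/n_i² = 0.04211.
With n_f = 4: 1/n_i² = 1/16 − 0.04211 = 0.02039, so n_i ≈ 7.00.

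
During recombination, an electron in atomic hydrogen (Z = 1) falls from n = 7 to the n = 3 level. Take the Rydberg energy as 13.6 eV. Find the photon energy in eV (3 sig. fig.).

E_7 = −13.60/49 = −0.2776 eV and E_3 = −13.60/9 = −1.511 eV.
The photon energy is |E_7 − E_3| = 1.23 eV.

1.23 eV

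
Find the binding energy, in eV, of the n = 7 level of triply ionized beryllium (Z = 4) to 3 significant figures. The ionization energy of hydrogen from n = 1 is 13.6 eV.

4.44 eV

E_n = −13.6 Z²/n² = −217.6/n² eV for Z = 4.
E_7 = −217.6/49 = −4.44 eV, so ionization (to E = 0) requires 4.44 eV.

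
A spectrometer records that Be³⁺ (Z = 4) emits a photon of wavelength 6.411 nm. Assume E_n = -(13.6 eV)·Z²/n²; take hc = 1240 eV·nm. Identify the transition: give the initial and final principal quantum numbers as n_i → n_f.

The photon energy is ΔE = hc/λ = 1240 / 6.411 = 193.4 eV.
With Z = 4, ΔE = 217.6 × (1/n_f² − 1/n_i²), so 1/n_f² − 1/n_i² = 0.8889.
Trying n_f = 1 gives 1/n_i² = 0.1111, i.e. n_i ≈ 3; this pair matches.

n_i = 3, n_f = 1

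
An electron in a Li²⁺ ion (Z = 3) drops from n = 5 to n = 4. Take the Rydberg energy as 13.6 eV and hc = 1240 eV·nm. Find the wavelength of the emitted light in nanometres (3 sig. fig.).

For Z = 3 the level energies scale as Z², so the effective Rydberg energy is 13.6 × 9 = 122.4 eV.
ΔE = 122.4 × (1/4² − 1/5²) = 122.4 × 0.02250 = 2.754 eV.
λ = hc/ΔE = 1240 / 2.754 = 450 nm.

450 nm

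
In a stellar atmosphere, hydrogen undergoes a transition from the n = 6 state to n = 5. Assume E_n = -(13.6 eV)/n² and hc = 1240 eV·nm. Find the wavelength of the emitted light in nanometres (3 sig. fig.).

7460 nm

ΔE = 13.60 × (1/5² − 1/6²) = 13.60 × 0.01222 = 0.1662 eV.
λ = hc/ΔE = 1240 / 0.1662 = 7460 nm.
This line belongs to the Pfund series.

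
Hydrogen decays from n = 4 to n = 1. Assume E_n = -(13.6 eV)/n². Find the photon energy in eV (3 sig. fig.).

12.8 eV

E_4 = −13.60/16 = −0.8500 eV and E_1 = −13.60/1 = −13.60 eV.
The photon energy is |E_4 − E_1| = 12.8 eV.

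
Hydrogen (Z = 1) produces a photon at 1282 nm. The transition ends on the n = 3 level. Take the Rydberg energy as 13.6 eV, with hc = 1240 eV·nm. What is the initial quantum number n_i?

The photon energy is ΔE = hc/λ = 1240 / 1282 = 0.9672 eV.
With Z = 1, ΔE = 13.60 × (1/n_f² − 1/n_i²), so 1/n_f² − 1/n_i² = 0.07112.
With n_f = 3: 1/n_i² = 1/9 − 0.07112 = 0.03999, so n_i ≈ 5.00.

n_i = 5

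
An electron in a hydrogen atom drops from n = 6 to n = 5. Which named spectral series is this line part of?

Pfund

The series is set by the lower level: n_f = 5 is the Pfund series.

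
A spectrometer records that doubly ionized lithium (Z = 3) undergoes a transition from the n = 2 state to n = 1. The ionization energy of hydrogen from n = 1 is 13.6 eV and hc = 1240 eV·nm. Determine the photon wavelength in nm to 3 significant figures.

For Z = 3 the level energies scale as Z², so the effective Rydberg energy is 13.6 × 9 = 122.4 eV.
ΔE = 122.4 × (1/1² − 1/2²) = 122.4 × 0.7500 = 91.80 eV.
λ = hc/ΔE = 1240 / 91.80 = 13.5 nm.

13.5 nm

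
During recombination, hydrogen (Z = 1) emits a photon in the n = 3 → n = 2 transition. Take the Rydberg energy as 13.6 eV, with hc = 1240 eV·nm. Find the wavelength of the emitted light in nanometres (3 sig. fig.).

656 nm

ΔE = 13.60 × (1/2² − 1/3²) = 13.60 × 0.1389 = 1.889 eV.
λ = hc/ΔE = 1240 / 1.889 = 656 nm.
This line belongs to the Balmer series.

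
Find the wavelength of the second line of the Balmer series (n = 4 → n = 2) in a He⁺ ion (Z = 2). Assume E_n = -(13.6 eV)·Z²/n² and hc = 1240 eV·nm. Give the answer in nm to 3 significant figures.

122 nm

The Balmer series terminates on n_f = 2; the second line has n_i = 2+2 = 4.
ΔE = 54.40 × (1/2² − 1/4²) = 10.20 eV.
λ = 1240 / 10.20 = 122 nm.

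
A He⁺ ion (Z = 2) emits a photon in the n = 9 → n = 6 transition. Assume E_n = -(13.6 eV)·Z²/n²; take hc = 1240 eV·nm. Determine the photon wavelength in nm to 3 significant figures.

For Z = 2 the level energies scale as Z², so the effective Rydberg energy is 13.6 × 4 = 54.40 eV.
ΔE = 54.40 × (1/6² − 1/9²) = 54.40 × 0.01543 = 0.8395 eV.
λ = hc/ΔE = 1240 / 0.8395 = 1480 nm.

1480 nm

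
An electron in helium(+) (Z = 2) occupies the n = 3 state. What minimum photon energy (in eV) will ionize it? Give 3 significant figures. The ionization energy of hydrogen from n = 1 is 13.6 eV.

E_n = −13.6 Z²/n² = −54.40/n² eV for Z = 2.
E_3 = −54.40/9 = −6.04 eV, so ionization (to E = 0) requires 6.04 eV.

6.04 eV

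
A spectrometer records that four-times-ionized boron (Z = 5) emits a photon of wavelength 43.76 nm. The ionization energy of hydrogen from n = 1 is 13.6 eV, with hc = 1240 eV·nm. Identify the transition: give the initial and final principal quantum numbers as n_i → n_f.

The photon energy is ΔE = hc/λ = 1240 / 43.76 = 28.34 eV.
With Z = 5, ΔE = 340.0 × (1/n_f² − 1/n_i²), so 1/n_f² − 1/n_i² = 0.08334.
Trying n_f = 3 gives 1/n_i² = 0.02777, i.e. n_i ≈ 6; this pair matches.

n_i = 6, n_f = 3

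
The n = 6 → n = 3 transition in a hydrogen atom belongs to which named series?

Paschen

The series is set by the lower level: n_f = 3 is the Paschen series.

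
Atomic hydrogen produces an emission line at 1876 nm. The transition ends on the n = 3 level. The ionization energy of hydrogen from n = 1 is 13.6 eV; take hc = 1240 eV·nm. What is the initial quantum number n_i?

n_i = 4

The photon energy is ΔE = hc/λ = 1240 / 1876 = 0.6610 eV.
With Z = 1, ΔE = 13.60 × (1/n_f² − 1/n_i²), so 1/n_f² − 1/n_i² = 0.04860.
With n_f = 3: 1/n_i² = 1/9 − 0.04860 = 0.06251, so n_i ≈ 4.00.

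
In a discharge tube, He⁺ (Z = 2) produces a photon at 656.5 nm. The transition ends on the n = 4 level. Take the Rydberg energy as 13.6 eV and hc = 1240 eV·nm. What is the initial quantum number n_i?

n_i = 6

The photon energy is ΔE = hc/λ = 1240 / 656.5 = 1.889 eV.
With Z = 2, ΔE = 54.40 × (1/n_f² − 1/n_i²), so 1/n_f² − 1/n_i² = 0.03472.
With n_f = 4: 1/n_i² = 1/16 − 0.03472 = 0.02778, so n_i ≈ 6.00.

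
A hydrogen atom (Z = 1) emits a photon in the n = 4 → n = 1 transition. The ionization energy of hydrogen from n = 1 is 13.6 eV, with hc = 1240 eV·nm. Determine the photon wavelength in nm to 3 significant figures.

ΔE = 13.60 × (1/1² − 1/4²) = 13.60 × 0.9375 = 12.75 eV.
λ = hc/ΔE = 1240 / 12.75 = 97.3 nm.

97.3 nm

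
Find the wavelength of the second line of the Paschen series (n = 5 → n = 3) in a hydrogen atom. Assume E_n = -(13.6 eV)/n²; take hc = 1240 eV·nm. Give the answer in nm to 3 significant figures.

1280 nm

The Paschen series terminates on n_f = 3; the second line has n_i = 3+2 = 5.
ΔE = 13.60 × (1/3² − 1/5²) = 0.9671 eV.
λ = 1240 / 0.9671 = 1280 nm.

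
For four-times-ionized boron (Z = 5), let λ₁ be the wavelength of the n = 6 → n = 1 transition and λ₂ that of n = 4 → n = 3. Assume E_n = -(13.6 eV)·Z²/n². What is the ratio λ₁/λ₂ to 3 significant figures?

0.0500

λ ∝ 1/ΔE ∝ 1/(1/n_f² − 1/n_i²), and the Z² and hc factors cancel in the ratio.
λ₁/λ₂ = (1/3² − 1/4²)/(1/1² − 1/6²) = 0.04861/0.9722 = 0.0500.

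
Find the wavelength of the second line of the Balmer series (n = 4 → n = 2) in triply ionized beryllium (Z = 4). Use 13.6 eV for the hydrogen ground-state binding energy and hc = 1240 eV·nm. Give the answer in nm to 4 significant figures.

30.39 nm

The Balmer series terminates on n_f = 2; the second line has n_i = 2+2 = 4.
ΔE = 217.6 × (1/2² − 1/4²) = 40.80 eV.
λ = 1240 / 40.80 = 30.39 nm.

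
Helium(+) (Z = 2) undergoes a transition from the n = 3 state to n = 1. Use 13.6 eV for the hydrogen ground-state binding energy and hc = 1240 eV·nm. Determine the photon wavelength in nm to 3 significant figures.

25.6 nm

For Z = 2 the level energies scale as Z², so the effective Rydberg energy is 13.6 × 4 = 54.40 eV.
ΔE = 54.40 × (1/1² − 1/3²) = 54.40 × 0.8889 = 48.36 eV.
λ = hc/ΔE = 1240 / 48.36 = 25.6 nm.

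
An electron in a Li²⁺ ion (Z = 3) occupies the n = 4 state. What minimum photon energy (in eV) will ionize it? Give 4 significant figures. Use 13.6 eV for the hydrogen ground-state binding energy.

E_n = −13.6 Z²/n² = −122.4/n² eV for Z = 3.
E_4 = −122.4/16 = −7.650 eV, so ionization (to E = 0) requires 7.650 eV.

7.650 eV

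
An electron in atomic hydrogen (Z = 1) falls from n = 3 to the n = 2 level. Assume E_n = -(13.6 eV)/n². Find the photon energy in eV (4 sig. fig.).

1.889 eV

E_3 = −13.60/9 = −1.511 eV and E_2 = −13.60/4 = −3.400 eV.
The photon energy is |E_3 − E_2| = 1.889 eV.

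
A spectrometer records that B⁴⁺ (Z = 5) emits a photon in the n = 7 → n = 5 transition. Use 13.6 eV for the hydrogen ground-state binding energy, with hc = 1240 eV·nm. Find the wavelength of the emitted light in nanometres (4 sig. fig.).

186.2 nm

For Z = 5 the level energies scale as Z², so the effective Rydberg energy is 13.6 × 25 = 340.0 eV.
ΔE = 340.0 × (1/5² − 1/7²) = 340.0 × 0.01959 = 6.661 eV.
λ = hc/ΔE = 1240 / 6.661 = 186.2 nm.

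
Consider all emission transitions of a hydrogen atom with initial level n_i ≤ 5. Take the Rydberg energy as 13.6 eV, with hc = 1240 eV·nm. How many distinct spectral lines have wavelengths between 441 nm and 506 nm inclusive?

1

Enumerate all n_i → n_f pairs with 1 ≤ n_f < n_i ≤ 5 and compute λ = 1240 / [13.6·1·(1/n_f² − 1/n_i²)].
Lines falling in [441, 506] nm: 4→2 (486.3 nm).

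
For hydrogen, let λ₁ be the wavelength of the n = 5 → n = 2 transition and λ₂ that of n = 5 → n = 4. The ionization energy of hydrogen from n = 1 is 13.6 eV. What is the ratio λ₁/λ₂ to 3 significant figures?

λ ∝ 1/ΔE ∝ 1/(1/n_f² − 1/n_i²), and the Z² and hc factors cancel in the ratio.
λ₁/λ₂ = (1/4² − 1/5²)/(1/2² − 1/5²) = 0.02250/0.2100 = 0.107.

0.107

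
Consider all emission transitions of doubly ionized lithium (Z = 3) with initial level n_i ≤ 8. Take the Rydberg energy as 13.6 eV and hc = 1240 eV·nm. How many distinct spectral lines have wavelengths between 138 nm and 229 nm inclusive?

Enumerate all n_i → n_f pairs with 1 ≤ n_f < n_i ≤ 8 and compute λ = 1240 / [13.6·9·(1/n_f² − 1/n_i²)].
Lines falling in [138, 229] nm: 5→3 (142.5 nm), 4→3 (208.4 nm), 8→4 (216.1 nm).

3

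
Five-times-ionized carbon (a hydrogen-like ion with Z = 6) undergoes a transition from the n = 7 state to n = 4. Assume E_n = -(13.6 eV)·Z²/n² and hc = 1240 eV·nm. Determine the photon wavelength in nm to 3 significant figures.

For Z = 6 the level energies scale as Z², so the effective Rydberg energy is 13.6 × 36 = 489.6 eV.
ΔE = 489.6 × (1/4² − 1/7²) = 489.6 × 0.04209 = 20.61 eV.
λ = hc/ΔE = 1240 / 20.61 = 60.2 nm.

60.2 nm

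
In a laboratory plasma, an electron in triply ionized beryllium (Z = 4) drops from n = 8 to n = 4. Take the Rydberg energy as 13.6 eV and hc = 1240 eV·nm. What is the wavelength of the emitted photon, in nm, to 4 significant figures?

For Z = 4 the level energies scale as Z², so the effective Rydberg energy is 13.6 × 16 = 217.6 eV.
ΔE = 217.6 × (1/4² − 1/8²) = 217.6 × 0.04688 = 10.20 eV.
λ = hc/ΔE = 1240 / 10.20 = 121.6 nm.

121.6 nm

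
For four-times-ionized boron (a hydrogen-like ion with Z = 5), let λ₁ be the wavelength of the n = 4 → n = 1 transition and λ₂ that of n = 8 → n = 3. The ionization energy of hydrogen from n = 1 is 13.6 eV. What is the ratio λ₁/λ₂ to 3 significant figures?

0.102

λ ∝ 1/ΔE ∝ 1/(1/n_f² − 1/n_i²), and the Z² and hc factors cancel in the ratio.
λ₁/λ₂ = (1/3² − 1/8²)/(1/1² − 1/4²) = 0.09549/0.9375 = 0.102.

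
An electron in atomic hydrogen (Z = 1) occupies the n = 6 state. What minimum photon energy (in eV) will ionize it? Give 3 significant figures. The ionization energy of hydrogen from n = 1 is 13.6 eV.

E_6 = −13.60/36 = −0.378 eV, so ionization (to E = 0) requires 0.378 eV.

0.378 eV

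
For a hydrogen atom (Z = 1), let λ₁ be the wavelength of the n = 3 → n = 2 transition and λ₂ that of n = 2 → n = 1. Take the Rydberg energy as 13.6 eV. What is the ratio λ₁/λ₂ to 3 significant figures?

5.40

λ ∝ 1/ΔE ∝ 1/(1/n_f² − 1/n_i²), and the Z² and hc factors cancel in the ratio.
λ₁/λ₂ = (1/1² − 1/2²)/(1/2² − 1/3²) = 0.7500/0.1389 = 5.40.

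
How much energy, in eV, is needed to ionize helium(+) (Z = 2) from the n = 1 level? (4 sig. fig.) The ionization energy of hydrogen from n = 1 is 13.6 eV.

54.40 eV

E_n = −13.6 Z²/n² = −54.40/n² eV for Z = 2.
E_1 = −54.40/1 = −54.40 eV, so ionization (to E = 0) requires 54.40 eV.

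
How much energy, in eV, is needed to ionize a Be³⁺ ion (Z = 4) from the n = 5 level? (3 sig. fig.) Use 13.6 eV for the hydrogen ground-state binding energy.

8.70 eV

E_n = −13.6 Z²/n² = −217.6/n² eV for Z = 4.
E_5 = −217.6/25 = −8.70 eV, so ionization (to E = 0) requires 8.70 eV.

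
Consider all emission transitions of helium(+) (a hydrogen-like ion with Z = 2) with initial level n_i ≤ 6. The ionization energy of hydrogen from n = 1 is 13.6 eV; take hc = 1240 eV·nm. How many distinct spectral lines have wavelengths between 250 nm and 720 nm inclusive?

Enumerate all n_i → n_f pairs with 1 ≤ n_f < n_i ≤ 6 and compute λ = 1240 / [13.6·4·(1/n_f² − 1/n_i²)].
Lines falling in [250, 720] nm: 6→3 (273.5 nm), 5→3 (320.5 nm), 4→3 (468.9 nm), 6→4 (656.5 nm).

4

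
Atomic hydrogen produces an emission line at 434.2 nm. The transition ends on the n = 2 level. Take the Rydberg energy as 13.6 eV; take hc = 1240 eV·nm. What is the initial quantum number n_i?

n_i = 5

The photon energy is ΔE = hc/λ = 1240 / 434.2 = 2.856 eV.
With Z = 1, ΔE = 13.60 × (1/n_f² − 1/n_i²), so 1/n_f² − 1/n_i² = 0.2100.
With n_f = 2: 1/n_i² = 1/4 − 0.2100 = 0.04001, so n_i ≈ 5.00.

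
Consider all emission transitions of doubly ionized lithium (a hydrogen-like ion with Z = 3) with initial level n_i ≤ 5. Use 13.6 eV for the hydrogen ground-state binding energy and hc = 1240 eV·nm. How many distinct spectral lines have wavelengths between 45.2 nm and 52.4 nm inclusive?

Enumerate all n_i → n_f pairs with 1 ≤ n_f < n_i ≤ 5 and compute λ = 1240 / [13.6·9·(1/n_f² − 1/n_i²)].
Lines falling in [45.2, 52.4] nm: 5→2 (48.24 nm).

1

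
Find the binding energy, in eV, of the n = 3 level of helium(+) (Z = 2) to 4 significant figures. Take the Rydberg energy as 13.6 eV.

6.044 eV

E_n = −13.6 Z²/n² = −54.40/n² eV for Z = 2.
E_3 = −54.40/9 = −6.044 eV, so ionization (to E = 0) requires 6.044 eV.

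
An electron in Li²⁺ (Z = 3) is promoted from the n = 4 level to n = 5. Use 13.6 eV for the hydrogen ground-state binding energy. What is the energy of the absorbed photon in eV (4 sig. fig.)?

The Bohr energies scale as Z², so for Z = 3: E_n = −122.4/n² eV.
E_5 = −122.4/25 = −4.896 eV and E_4 = −122.4/16 = −7.650 eV.
The photon energy is |E_5 − E_4| = 2.754 eV.

2.754 eV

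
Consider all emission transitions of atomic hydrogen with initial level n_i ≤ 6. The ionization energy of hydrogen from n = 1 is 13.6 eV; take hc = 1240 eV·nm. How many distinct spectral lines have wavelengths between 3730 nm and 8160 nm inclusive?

2

Enumerate all n_i → n_f pairs with 1 ≤ n_f < n_i ≤ 6 and compute λ = 1240 / [13.6·1·(1/n_f² − 1/n_i²)].
Lines falling in [3730, 8160] nm: 5→4 (4052 nm), 6→5 (7460 nm).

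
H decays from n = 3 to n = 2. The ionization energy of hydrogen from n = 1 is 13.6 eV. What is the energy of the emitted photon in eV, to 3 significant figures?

E_3 = −13.60/9 = −1.511 eV and E_2 = −13.60/4 = −3.400 eV.
The photon energy is |E_3 − E_2| = 1.89 eV.

1.89 eV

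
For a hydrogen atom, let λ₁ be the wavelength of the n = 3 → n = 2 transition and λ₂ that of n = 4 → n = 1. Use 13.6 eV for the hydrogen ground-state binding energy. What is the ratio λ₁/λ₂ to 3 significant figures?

6.75

λ ∝ 1/ΔE ∝ 1/(1/n_f² − 1/n_i²), and the Z² and hc factors cancel in the ratio.
λ₁/λ₂ = (1/1² − 1/4²)/(1/2² − 1/3²) = 0.9375/0.1389 = 6.75.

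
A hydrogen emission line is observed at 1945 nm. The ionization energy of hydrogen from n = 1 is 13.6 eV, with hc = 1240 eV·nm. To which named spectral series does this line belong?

ΔE = 1240/1945 = 0.6375 eV.
This matches 13.6 × (1/4² − 1/8²), so n_f = 4: the Brackett series.

Brackett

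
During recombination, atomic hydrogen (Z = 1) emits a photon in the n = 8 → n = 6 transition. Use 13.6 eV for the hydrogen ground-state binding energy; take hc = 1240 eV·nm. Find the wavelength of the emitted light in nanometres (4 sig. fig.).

7503 nm

ΔE = 13.60 × (1/6² − 1/8²) = 13.60 × 0.01215 = 0.1653 eV.
λ = hc/ΔE = 1240 / 0.1653 = 7503 nm.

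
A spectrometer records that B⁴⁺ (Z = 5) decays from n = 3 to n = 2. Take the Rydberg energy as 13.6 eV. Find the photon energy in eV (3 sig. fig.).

47.2 eV

The Bohr energies scale as Z², so for Z = 5: E_n = −340.0/n² eV.
E_3 = −340.0/9 = −37.78 eV and E_2 = −340.0/4 = −85.00 eV.
The photon energy is |E_3 − E_2| = 47.2 eV.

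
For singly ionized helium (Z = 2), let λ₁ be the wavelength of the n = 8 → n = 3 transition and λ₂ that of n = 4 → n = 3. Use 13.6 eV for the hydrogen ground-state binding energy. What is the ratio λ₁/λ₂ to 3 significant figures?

0.509

λ ∝ 1/ΔE ∝ 1/(1/n_f² − 1/n_i²), and the Z² and hc factors cancel in the ratio.
λ₁/λ₂ = (1/3² − 1/4²)/(1/3² − 1/8²) = 0.04861/0.09549 = 0.509.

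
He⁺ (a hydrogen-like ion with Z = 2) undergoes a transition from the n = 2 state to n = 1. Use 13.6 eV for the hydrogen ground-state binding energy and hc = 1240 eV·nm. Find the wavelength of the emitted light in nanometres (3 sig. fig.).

30.4 nm

For Z = 2 the level energies scale as Z², so the effective Rydberg energy is 13.6 × 4 = 54.40 eV.
ΔE = 54.40 × (1/1² − 1/2²) = 54.40 × 0.7500 = 40.80 eV.
λ = hc/ΔE = 1240 / 40.80 = 30.4 nm.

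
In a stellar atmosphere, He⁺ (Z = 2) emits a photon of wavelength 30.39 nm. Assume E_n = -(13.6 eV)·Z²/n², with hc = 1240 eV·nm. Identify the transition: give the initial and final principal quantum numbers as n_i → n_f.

The photon energy is ΔE = hc/λ = 1240 / 30.39 = 40.80 eV.
With Z = 2, ΔE = 54.40 × (1/n_f² − 1/n_i²), so 1/n_f² − 1/n_i² = 0.7501.
Trying n_f = 1 gives 1/n_i² = 0.2499, i.e. n_i ≈ 2; this pair matches.

n_i = 2, n_f = 1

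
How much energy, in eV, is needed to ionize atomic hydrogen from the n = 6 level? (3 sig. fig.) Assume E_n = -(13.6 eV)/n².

E_6 = −13.60/36 = −0.378 eV, so ionization (to E = 0) requires 0.378 eV.

0.378 eV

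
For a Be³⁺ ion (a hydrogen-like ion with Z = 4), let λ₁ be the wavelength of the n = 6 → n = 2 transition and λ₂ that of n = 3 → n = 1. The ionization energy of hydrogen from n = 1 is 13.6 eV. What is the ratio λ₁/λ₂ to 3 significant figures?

4.00

λ ∝ 1/ΔE ∝ 1/(1/n_f² − 1/n_i²), and the Z² and hc factors cancel in the ratio.
λ₁/λ₂ = (1/1² − 1/3²)/(1/2² − 1/6²) = 0.8889/0.2222 = 4.00.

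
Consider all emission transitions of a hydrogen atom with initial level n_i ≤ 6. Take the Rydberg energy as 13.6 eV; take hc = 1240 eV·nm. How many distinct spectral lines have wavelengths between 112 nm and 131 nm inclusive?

1

Enumerate all n_i → n_f pairs with 1 ≤ n_f < n_i ≤ 6 and compute λ = 1240 / [13.6·1·(1/n_f² − 1/n_i²)].
Lines falling in [112, 131] nm: 2→1 (121.6 nm).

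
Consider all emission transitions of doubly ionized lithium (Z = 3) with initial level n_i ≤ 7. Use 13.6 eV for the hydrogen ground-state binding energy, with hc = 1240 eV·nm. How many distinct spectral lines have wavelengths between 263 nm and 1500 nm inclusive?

5

Enumerate all n_i → n_f pairs with 1 ≤ n_f < n_i ≤ 7 and compute λ = 1240 / [13.6·9·(1/n_f² − 1/n_i²)].
Lines falling in [263, 1500] nm: 6→4 (291.8 nm), 5→4 (450.3 nm), 7→5 (517.1 nm), 6→5 (828.9 nm), 7→6 (1375 nm).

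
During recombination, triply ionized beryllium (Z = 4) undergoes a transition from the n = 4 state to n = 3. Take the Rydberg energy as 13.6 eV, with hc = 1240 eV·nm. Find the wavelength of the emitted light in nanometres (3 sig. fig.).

117 nm

For Z = 4 the level energies scale as Z², so the effective Rydberg energy is 13.6 × 16 = 217.6 eV.
ΔE = 217.6 × (1/3² − 1/4²) = 217.6 × 0.04861 = 10.58 eV.
λ = hc/ΔE = 1240 / 10.58 = 117 nm.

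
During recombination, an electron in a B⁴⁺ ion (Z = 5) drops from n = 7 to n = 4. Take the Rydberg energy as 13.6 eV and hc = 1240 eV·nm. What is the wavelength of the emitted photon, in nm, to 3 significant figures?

For Z = 5 the level energies scale as Z², so the effective Rydberg energy is 13.6 × 25 = 340.0 eV.
ΔE = 340.0 × (1/4² − 1/7²) = 340.0 × 0.04209 = 14.31 eV.
λ = hc/ΔE = 1240 / 14.31 = 86.6 nm.

86.6 nm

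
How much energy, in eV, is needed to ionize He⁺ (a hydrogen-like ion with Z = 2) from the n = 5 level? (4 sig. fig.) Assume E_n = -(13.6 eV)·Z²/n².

E_n = −13.6 Z²/n² = −54.40/n² eV for Z = 2.
E_5 = −54.40/25 = −2.176 eV, so ionization (to E = 0) requires 2.176 eV.

2.176 eV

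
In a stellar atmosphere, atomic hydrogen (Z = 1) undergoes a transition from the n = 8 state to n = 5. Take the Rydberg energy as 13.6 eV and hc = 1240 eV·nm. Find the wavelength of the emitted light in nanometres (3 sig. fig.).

ΔE = 13.60 × (1/5² − 1/8²) = 13.60 × 0.02438 = 0.3315 eV.
λ = hc/ΔE = 1240 / 0.3315 = 3740 nm.
This line belongs to the Pfund series.

3740 nm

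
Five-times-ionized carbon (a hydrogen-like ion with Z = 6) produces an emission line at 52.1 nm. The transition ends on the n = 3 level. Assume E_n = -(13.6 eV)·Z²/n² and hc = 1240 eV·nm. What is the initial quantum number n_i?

The photon energy is ΔE = hc/λ = 1240 / 52.1 = 23.80 eV.
With Z = 6, ΔE = 489.6 × (1/n_f² − 1/n_i²), so 1/n_f² − 1/n_i² = 0.04861.
With n_f = 3: 1/n_i² = 1/9 − 0.04861 = 0.06250, so n_i ≈ 4.00.

n_i = 4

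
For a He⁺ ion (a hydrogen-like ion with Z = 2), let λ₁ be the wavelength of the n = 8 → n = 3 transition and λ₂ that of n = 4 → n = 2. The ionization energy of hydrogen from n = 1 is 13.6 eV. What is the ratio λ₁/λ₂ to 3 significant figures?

λ ∝ 1/ΔE ∝ 1/(1/n_f² − 1/n_i²), and the Z² and hc factors cancel in the ratio.
λ₁/λ₂ = (1/2² − 1/4²)/(1/3² − 1/8²) = 0.1875/0.09549 = 1.96.

1.96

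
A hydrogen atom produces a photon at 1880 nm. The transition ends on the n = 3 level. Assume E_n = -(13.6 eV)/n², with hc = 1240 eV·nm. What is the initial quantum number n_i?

The photon energy is ΔE = hc/λ = 1240 / 1880 = 0.6596 eV.
With Z = 1, ΔE = 13.60 × (1/n_f² − 1/n_i²), so 1/n_f² − 1/n_i² = 0.04850.
With n_f = 3: 1/n_i² = 1/9 − 0.04850 = 0.06261, so n_i ≈ 4.00.

n_i = 4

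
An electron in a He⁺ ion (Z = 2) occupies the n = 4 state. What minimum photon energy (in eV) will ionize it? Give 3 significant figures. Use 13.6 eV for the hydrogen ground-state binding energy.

3.40 eV

E_n = −13.6 Z²/n² = −54.40/n² eV for Z = 2.
E_4 = −54.40/16 = −3.40 eV, so ionization (to E = 0) requires 3.40 eV.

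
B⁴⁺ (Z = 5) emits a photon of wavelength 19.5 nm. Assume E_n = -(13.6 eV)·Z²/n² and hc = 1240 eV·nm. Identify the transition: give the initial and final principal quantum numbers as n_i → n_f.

The photon energy is ΔE = hc/λ = 1240 / 19.5 = 63.59 eV.
With Z = 5, ΔE = 340.0 × (1/n_f² − 1/n_i²), so 1/n_f² − 1/n_i² = 0.1870.
Trying n_f = 2 gives 1/n_i² = 0.06297, i.e. n_i ≈ 4; this pair matches.

n_i = 4, n_f = 2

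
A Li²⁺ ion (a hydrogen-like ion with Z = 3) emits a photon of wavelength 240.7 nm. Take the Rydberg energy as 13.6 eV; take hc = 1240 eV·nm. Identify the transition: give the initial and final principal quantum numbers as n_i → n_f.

The photon energy is ΔE = hc/λ = 1240 / 240.7 = 5.152 eV.
With Z = 3, ΔE = 122.4 × (1/n_f² − 1/n_i²), so 1/n_f² − 1/n_i² = 0.04209.
Trying n_f = 4 gives 1/n_i² = 0.02041, i.e. n_i ≈ 7; this pair matches.

n_i = 7, n_f = 4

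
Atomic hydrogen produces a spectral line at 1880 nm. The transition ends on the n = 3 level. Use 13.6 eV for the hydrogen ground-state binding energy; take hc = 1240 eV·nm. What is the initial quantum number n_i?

n_i = 4

The photon energy is ΔE = hc/λ = 1240 / 1880 = 0.6596 eV.
With Z = 1, ΔE = 13.60 × (1/n_f² − 1/n_i²), so 1/n_f² − 1/n_i² = 0.04850.
With n_f = 3: 1/n_i² = 1/9 − 0.04850 = 0.06261, so n_i ≈ 4.00.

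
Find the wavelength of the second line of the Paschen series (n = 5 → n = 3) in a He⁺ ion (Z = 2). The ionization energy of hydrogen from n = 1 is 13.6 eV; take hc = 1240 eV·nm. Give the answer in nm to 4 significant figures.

The Paschen series terminates on n_f = 3; the second line has n_i = 3+2 = 5.
ΔE = 54.40 × (1/3² − 1/5²) = 3.868 eV.
λ = 1240 / 3.868 = 320.5 nm.

320.5 nm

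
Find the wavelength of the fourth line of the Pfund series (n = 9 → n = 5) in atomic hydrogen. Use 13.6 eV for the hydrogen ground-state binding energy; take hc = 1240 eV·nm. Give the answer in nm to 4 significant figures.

The Pfund series terminates on n_f = 5; the fourth line has n_i = 5+4 = 9.
ΔE = 13.60 × (1/5² − 1/9²) = 0.3761 eV.
λ = 1240 / 0.3761 = 3297 nm.

3297 nm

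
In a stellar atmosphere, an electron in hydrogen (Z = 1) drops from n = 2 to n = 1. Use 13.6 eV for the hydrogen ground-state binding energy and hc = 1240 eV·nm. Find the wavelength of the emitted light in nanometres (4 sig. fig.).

121.6 nm

ΔE = 13.60 × (1/1² − 1/2²) = 13.60 × 0.7500 = 10.20 eV.
λ = hc/ΔE = 1240 / 10.20 = 121.6 nm.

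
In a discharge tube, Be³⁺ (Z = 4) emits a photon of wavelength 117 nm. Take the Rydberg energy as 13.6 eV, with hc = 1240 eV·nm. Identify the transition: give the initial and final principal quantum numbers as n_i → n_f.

The photon energy is ΔE = hc/λ = 1240 / 117 = 10.60 eV.
With Z = 4, ΔE = 217.6 × (1/n_f² − 1/n_i²), so 1/n_f² − 1/n_i² = 0.04871.
Trying n_f = 3 gives 1/n_i² = 0.06241, i.e. n_i ≈ 4; this pair matches.

n_i = 4, n_f = 3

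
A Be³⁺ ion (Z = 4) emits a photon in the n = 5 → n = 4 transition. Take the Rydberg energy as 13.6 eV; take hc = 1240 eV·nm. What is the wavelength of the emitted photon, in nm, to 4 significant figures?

For Z = 4 the level energies scale as Z², so the effective Rydberg energy is 13.6 × 16 = 217.6 eV.
ΔE = 217.6 × (1/4² − 1/5²) = 217.6 × 0.02250 = 4.896 eV.
λ = hc/ΔE = 1240 / 4.896 = 253.3 nm.

253.3 nm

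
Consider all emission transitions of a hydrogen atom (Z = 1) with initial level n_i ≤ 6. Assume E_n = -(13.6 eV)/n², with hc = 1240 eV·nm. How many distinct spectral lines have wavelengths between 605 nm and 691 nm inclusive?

Enumerate all n_i → n_f pairs with 1 ≤ n_f < n_i ≤ 6 and compute λ = 1240 / [13.6·1·(1/n_f² − 1/n_i²)].
Lines falling in [605, 691] nm: 3→2 (656.5 nm).

1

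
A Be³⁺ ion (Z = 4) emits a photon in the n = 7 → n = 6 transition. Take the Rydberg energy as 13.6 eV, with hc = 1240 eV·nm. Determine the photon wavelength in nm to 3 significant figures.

For Z = 4 the level energies scale as Z², so the effective Rydberg energy is 13.6 × 16 = 217.6 eV.
ΔE = 217.6 × (1/6² − 1/7²) = 217.6 × 0.007370 = 1.604 eV.
λ = hc/ΔE = 1240 / 1.604 = 773 nm.

773 nm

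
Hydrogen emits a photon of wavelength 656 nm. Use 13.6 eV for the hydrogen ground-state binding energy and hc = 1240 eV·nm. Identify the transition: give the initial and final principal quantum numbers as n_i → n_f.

n_i = 3, n_f = 2

The photon energy is ΔE = hc/λ = 1240 / 656 = 1.890 eV.
With Z = 1, ΔE = 13.60 × (1/n_f² − 1/n_i²), so 1/n_f² − 1/n_i² = 0.1390.
Trying n_f = 2 gives 1/n_i² = 0.1110, i.e. n_i ≈ 3; this pair matches.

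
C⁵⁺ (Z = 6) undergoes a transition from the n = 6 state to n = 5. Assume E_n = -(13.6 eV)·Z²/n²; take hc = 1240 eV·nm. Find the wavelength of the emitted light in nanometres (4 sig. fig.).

207.2 nm

For Z = 6 the level energies scale as Z², so the effective Rydberg energy is 13.6 × 36 = 489.6 eV.
ΔE = 489.6 × (1/5² − 1/6²) = 489.6 × 0.01222 = 5.984 eV.
λ = hc/ΔE = 1240 / 5.984 = 207.2 nm.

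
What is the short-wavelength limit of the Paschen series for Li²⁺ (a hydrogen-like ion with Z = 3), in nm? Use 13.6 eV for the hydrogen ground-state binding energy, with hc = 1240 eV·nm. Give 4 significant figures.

The Paschen series has lower level n_f = 3; the series limit corresponds to n_i → ∞.
ΔE_max = 13.6 × 9 / 3² = 13.60 eV.
λ_min = 1240 / 13.60 = 91.18 nm.

91.18 nm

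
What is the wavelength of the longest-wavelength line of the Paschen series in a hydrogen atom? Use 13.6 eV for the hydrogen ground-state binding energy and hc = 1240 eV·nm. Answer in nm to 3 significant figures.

The Paschen series terminates on n_f = 3; the first line has n_i = 3+1 = 4.
ΔE = 13.60 × (1/3² − 1/4²) = 0.6611 eV.
λ = 1240 / 0.6611 = 1880 nm.

1880 nm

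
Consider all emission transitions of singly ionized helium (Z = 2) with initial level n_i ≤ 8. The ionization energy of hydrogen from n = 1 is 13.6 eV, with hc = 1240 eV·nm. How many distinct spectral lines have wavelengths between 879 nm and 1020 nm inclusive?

2

Enumerate all n_i → n_f pairs with 1 ≤ n_f < n_i ≤ 8 and compute λ = 1240 / [13.6·4·(1/n_f² − 1/n_i²)].
Lines falling in [879, 1020] nm: 8→5 (935.1 nm), 5→4 (1013 nm).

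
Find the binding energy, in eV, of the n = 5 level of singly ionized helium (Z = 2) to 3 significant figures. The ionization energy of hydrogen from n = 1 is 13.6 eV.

2.18 eV

E_n = −13.6 Z²/n² = −54.40/n² eV for Z = 2.
E_5 = −54.40/25 = −2.18 eV, so ionization (to E = 0) requires 2.18 eV.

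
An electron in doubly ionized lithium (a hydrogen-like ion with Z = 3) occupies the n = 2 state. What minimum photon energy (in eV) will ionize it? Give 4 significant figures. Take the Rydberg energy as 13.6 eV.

30.60 eV

E_n = −13.6 Z²/n² = −122.4/n² eV for Z = 3.
E_2 = −122.4/4 = −30.60 eV, so ionization (to E = 0) requires 30.60 eV.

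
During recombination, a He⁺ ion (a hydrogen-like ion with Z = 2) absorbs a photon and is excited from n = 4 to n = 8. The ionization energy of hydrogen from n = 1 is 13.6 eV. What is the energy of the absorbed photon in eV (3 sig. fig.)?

2.55 eV

The Bohr energies scale as Z², so for Z = 2: E_n = −54.40/n² eV.
E_8 = −54.40/64 = −0.8500 eV and E_4 = −54.40/16 = −3.400 eV.
The photon energy is |E_8 − E_4| = 2.55 eV.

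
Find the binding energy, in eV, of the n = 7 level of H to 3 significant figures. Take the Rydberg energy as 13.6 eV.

E_7 = −13.60/49 = −0.278 eV, so ionization (to E = 0) requires 0.278 eV.

0.278 eV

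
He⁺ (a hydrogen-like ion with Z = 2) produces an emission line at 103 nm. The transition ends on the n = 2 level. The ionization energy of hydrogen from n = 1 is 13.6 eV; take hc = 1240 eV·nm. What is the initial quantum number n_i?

The photon energy is ΔE = hc/λ = 1240 / 103 = 12.04 eV.
With Z = 2, ΔE = 54.40 × (1/n_f² − 1/n_i²), so 1/n_f² − 1/n_i² = 0.2213.
With n_f = 2: 1/n_i² = 1/4 − 0.2213 = 0.02870, so n_i ≈ 5.90.

n_i = 6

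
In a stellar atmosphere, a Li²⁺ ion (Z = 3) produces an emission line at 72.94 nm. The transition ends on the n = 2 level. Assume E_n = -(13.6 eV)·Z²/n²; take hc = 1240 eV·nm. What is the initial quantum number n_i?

The photon energy is ΔE = hc/λ = 1240 / 72.94 = 17.00 eV.
With Z = 3, ΔE = 122.4 × (1/n_f² − 1/n_i²), so 1/n_f² − 1/n_i² = 0.1389.
With n_f = 2: 1/n_i² = 1/4 − 0.1389 = 0.1111, so n_i ≈ 3.00.

n_i = 3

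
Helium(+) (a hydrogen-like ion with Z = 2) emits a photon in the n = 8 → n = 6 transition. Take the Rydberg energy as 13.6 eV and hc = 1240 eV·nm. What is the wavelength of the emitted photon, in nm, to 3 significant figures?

For Z = 2 the level energies scale as Z², so the effective Rydberg energy is 13.6 × 4 = 54.40 eV.
ΔE = 54.40 × (1/6² − 1/8²) = 54.40 × 0.01215 = 0.6611 eV.
λ = hc/ΔE = 1240 / 0.6611 = 1880 nm.

1880 nm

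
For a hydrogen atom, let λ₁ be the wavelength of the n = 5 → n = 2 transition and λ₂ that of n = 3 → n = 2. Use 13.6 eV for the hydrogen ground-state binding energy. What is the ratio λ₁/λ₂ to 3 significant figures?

0.661

λ ∝ 1/ΔE ∝ 1/(1/n_f² − 1/n_i²), and the Z² and hc factors cancel in the ratio.
λ₁/λ₂ = (1/2² − 1/3²)/(1/2² − 1/5²) = 0.1389/0.2100 = 0.661.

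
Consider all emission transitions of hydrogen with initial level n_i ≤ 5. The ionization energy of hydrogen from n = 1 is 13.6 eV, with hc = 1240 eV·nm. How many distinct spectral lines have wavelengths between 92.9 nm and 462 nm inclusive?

Enumerate all n_i → n_f pairs with 1 ≤ n_f < n_i ≤ 5 and compute λ = 1240 / [13.6·1·(1/n_f² − 1/n_i²)].
Lines falling in [92.9, 462] nm: 5→1 (94.98 nm), 4→1 (97.25 nm), 3→1 (102.6 nm), 2→1 (121.6 nm), 5→2 (434.2 nm).

5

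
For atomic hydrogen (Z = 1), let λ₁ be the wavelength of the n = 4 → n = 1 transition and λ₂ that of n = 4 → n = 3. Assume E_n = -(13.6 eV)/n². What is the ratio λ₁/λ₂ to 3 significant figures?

λ ∝ 1/ΔE ∝ 1/(1/n_f² − 1/n_i²), and the Z² and hc factors cancel in the ratio.
λ₁/λ₂ = (1/3² − 1/4²)/(1/1² − 1/4²) = 0.04861/0.9375 = 0.0519.

0.0519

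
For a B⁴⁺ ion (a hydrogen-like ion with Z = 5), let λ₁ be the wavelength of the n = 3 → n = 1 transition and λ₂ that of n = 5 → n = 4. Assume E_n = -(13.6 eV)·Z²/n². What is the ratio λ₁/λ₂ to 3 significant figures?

λ ∝ 1/ΔE ∝ 1/(1/n_f² − 1/n_i²), and the Z² and hc factors cancel in the ratio.
λ₁/λ₂ = (1/4² − 1/5²)/(1/1² − 1/3²) = 0.02250/0.8889 = 0.0253.

0.0253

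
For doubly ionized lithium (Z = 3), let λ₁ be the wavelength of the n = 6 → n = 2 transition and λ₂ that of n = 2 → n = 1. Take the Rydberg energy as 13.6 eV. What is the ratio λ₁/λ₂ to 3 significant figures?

λ ∝ 1/ΔE ∝ 1/(1/n_f² − 1/n_i²), and the Z² and hc factors cancel in the ratio.
λ₁/λ₂ = (1/1² − 1/2²)/(1/2² − 1/6²) = 0.7500/0.2222 = 3.38.

3.38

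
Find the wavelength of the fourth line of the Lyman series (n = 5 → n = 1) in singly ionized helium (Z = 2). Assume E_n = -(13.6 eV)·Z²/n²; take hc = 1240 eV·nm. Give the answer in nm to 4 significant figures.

The Lyman series terminates on n_f = 1; the fourth line has n_i = 1+4 = 5.
ΔE = 54.40 × (1/1² − 1/5²) = 52.22 eV.
λ = 1240 / 52.22 = 23.74 nm.

23.74 nm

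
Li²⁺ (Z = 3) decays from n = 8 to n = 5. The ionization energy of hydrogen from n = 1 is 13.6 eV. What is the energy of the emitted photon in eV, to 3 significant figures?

2.98 eV

The Bohr energies scale as Z², so for Z = 3: E_n = −122.4/n² eV.
E_8 = −122.4/64 = −1.913 eV and E_5 = −122.4/25 = −4.896 eV.
The photon energy is |E_8 − E_5| = 2.98 eV.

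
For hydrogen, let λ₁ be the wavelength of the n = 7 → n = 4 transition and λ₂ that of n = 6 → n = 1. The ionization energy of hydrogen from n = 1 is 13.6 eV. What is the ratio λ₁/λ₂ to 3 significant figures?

λ ∝ 1/ΔE ∝ 1/(1/n_f² − 1/n_i²), and the Z² and hc factors cancel in the ratio.
λ₁/λ₂ = (1/1² − 1/6²)/(1/4² − 1/7²) = 0.9722/0.04209 = 23.1.

23.1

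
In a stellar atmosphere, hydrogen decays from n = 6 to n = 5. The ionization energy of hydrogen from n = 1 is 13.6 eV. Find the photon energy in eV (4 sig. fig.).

E_6 = −13.60/36 = −0.3778 eV and E_5 = −13.60/25 = −0.5440 eV.
The photon energy is |E_6 − E_5| = 0.1662 eV.

0.1662 eV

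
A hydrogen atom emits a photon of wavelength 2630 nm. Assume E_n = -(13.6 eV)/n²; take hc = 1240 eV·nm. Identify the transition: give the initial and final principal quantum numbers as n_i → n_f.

n_i = 6, n_f = 4

The photon energy is ΔE = hc/λ = 1240 / 2630 = 0.4715 eV.
With Z = 1, ΔE = 13.60 × (1/n_f² − 1/n_i²), so 1/n_f² − 1/n_i² = 0.03467.
Trying n_f = 4 gives 1/n_i² = 0.02783, i.e. n_i ≈ 6; this pair matches.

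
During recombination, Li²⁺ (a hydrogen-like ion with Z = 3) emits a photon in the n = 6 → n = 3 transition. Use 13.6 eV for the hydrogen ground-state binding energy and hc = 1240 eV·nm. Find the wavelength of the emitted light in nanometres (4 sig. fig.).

For Z = 3 the level energies scale as Z², so the effective Rydberg energy is 13.6 × 9 = 122.4 eV.
ΔE = 122.4 × (1/3² − 1/6²) = 122.4 × 0.08333 = 10.20 eV.
λ = hc/ΔE = 1240 / 10.20 = 121.6 nm.

121.6 nm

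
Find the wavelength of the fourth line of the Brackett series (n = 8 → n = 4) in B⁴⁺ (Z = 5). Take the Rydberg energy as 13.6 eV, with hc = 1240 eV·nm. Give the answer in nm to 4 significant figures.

77.80 nm

The Brackett series terminates on n_f = 4; the fourth line has n_i = 4+4 = 8.
ΔE = 340.0 × (1/4² − 1/8²) = 15.94 eV.
λ = 1240 / 15.94 = 77.80 nm.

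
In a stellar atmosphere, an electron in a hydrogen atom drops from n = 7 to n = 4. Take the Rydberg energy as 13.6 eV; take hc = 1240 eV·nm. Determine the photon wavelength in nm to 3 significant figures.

ΔE = 13.60 × (1/4² − 1/7²) = 13.60 × 0.04209 = 0.5724 eV.
λ = hc/ΔE = 1240 / 0.5724 = 2170 nm.

2170 nm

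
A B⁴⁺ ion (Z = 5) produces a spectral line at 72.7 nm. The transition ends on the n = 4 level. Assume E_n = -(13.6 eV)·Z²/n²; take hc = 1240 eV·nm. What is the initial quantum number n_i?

The photon energy is ΔE = hc/λ = 1240 / 72.7 = 17.06 eV.
With Z = 5, ΔE = 340.0 × (1/n_f² − 1/n_i²), so 1/n_f² − 1/n_i² = 0.05017.
With n_f = 4: 1/n_i² = 1/16 − 0.05017 = 0.01233, so n_i ≈ 9.00.

n_i = 9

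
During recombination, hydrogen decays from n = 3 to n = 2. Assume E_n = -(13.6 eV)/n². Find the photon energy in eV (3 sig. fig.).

1.89 eV

E_3 = −13.60/9 = −1.511 eV and E_2 = −13.60/4 = −3.400 eV.
The photon energy is |E_3 − E_2| = 1.89 eV.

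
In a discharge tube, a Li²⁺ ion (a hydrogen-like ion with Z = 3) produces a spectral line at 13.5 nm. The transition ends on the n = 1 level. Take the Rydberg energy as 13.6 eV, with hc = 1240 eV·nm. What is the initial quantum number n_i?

The photon energy is ΔE = hc/λ = 1240 / 13.5 = 91.85 eV.
With Z = 3, ΔE = 122.4 × (1/n_f² − 1/n_i²), so 1/n_f² − 1/n_i² = 0.7504.
With n_f = 1: 1/n_i² = 1/1 − 0.7504 = 0.2496, so n_i ≈ 2.00.

n_i = 2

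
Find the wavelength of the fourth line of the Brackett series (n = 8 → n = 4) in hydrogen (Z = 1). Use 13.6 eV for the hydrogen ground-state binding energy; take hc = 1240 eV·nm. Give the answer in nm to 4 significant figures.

1945 nm

The Brackett series terminates on n_f = 4; the fourth line has n_i = 4+4 = 8.
ΔE = 13.60 × (1/4² − 1/8²) = 0.6375 eV.
λ = 1240 / 0.6375 = 1945 nm.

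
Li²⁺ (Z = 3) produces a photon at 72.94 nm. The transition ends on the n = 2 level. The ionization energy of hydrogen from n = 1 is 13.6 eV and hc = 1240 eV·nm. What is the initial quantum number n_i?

The photon energy is ΔE = hc/λ = 1240 / 72.94 = 17.00 eV.
With Z = 3, ΔE = 122.4 × (1/n_f² − 1/n_i²), so 1/n_f² − 1/n_i² = 0.1389.
With n_f = 2: 1/n_i² = 1/4 − 0.1389 = 0.1111, so n_i ≈ 3.00.

n_i = 3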